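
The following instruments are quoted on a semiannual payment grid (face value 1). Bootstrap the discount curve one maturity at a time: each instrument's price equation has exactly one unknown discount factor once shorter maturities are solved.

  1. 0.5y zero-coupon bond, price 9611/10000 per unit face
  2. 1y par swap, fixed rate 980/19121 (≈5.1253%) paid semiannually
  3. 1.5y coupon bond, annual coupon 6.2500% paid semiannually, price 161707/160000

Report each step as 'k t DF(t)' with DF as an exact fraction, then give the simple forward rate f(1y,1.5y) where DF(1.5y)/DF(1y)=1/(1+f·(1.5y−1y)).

step 1 [0.5y] zero: DF = P = 9611/10000 ≈ 0.961100
step 2 [1y] swap r/2=490/19121: DF=(1 − 490/19121·(0.961100))/(1+490/19121) = 951/1000 ≈ 0.951000
step 3 [1.5y] bond c/2=1/32: DF=(161707/160000 − 1/32·(0.961100+0.951000))/(1+1/32) = 9221/10000 ≈ 0.922100

1 1/2 9611/10000
2 1 951/1000
3 3/2 9221/10000
f(1y,1.5y) = ((951/1000)/(9221/10000) − 1)/(1/2) = 578/9221 ≈ 6.2683%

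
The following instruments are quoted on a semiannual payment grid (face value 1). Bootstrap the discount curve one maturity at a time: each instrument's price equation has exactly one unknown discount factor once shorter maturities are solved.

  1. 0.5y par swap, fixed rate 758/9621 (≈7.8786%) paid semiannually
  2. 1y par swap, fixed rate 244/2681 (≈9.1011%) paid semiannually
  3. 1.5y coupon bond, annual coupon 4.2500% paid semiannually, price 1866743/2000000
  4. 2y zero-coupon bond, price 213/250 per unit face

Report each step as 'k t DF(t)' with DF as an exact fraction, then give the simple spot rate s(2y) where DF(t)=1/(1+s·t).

step 1 [0.5y] swap r/2=379/9621: DF=(1 − 379/9621·(0))/(1+379/9621) = 9621/10000 ≈ 0.962100
step 2 [1y] swap r/2=122/2681: DF=(1 − 122/2681·(0.962100))/(1+122/2681) = 4573/5000 ≈ 0.914600
step 3 [1.5y] bond c/2=17/800: DF=(1866743/2000000 − 17/800·(0.962100+0.914600))/(1+17/800) = 8749/10000 ≈ 0.874900
step 4 [2y] zero: DF = P = 213/250 ≈ 0.852000

1 1/2 9621/10000
2 1 4573/5000
3 3/2 8749/10000
4 2 213/250
s(2y) = (1/(213/250) − 1)/(2) = 37/426 ≈ 8.6854%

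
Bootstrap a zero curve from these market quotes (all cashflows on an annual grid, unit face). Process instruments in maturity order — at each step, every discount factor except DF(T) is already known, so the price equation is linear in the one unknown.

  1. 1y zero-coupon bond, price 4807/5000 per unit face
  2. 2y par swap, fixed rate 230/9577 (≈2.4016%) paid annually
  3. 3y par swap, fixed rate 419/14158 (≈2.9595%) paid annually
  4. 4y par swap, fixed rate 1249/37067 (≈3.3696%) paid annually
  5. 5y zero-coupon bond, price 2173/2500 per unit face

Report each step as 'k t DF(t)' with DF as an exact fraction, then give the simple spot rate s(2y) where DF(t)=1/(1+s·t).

1 1 4807/5000
2 2 477/500
3 3 4581/5000
4 4 8751/10000
5 5 2173/2500
s(2y) = (1/(477/500) − 1)/(2) = 23/954 ≈ 2.4109%

step 1 [1y] zero: DF = P = 4807/5000 ≈ 0.961400
step 2 [2y] swap r/1=230/9577: DF=(1 − 230/9577·(0.961400))/(1+230/9577) = 477/500 ≈ 0.954000
step 3 [3y] swap r/1=419/14158: DF=(1 − 419/14158·(0.961400+0.954000))/(1+419/14158) = 4581/5000 ≈ 0.916200
step 4 [4y] swap r/1=1249/37067: DF=(1 − 1249/37067·(0.961400+0.954000+0.916200))/(1+1249/37067) = 8751/10000 ≈ 0.875100
step 5 [5y] zero: DF = P = 2173/2500 ≈ 0.869200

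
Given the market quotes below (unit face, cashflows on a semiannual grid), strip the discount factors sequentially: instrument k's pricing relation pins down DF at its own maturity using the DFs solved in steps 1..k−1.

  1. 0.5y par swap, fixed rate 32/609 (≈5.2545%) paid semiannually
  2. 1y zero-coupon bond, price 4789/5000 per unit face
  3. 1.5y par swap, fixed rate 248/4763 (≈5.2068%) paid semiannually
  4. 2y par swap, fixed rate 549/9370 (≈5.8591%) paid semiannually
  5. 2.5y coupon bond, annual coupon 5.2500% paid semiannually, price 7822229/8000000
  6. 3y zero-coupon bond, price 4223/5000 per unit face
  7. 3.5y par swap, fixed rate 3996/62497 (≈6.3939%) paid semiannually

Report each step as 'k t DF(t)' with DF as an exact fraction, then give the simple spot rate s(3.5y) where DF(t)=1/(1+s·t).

1 1/2 609/625
2 1 4789/5000
3 3/2 1157/1250
4 2 4451/5000
5 5/2 8569/10000
6 3 4223/5000
7 7/2 4001/5000
s(3.5y) = (1/(4001/5000) − 1)/(7/2) = 1998/28007 ≈ 7.1339%

step 1 [0.5y] swap r/2=16/609: DF=(1 − 16/609·(0))/(1+16/609) = 609/625 ≈ 0.974400
step 2 [1y] zero: DF = P = 4789/5000 ≈ 0.957800
step 3 [1.5y] swap r/2=124/4763: DF=(1 − 124/4763·(0.974400+0.957800))/(1+124/4763) = 1157/1250 ≈ 0.925600
step 4 [2y] swap r/2=549/18740: DF=(1 − 549/18740·(0.974400+0.957800+0.925600))/(1+549/18740) = 4451/5000 ≈ 0.890200
step 5 [2.5y] bond c/2=21/800: DF=(7822229/8000000 − 21/800·(0.974400+0.957800+0.925600+0.890200))/(1+21/800) = 8569/10000 ≈ 0.856900
step 6 [3y] zero: DF = P = 4223/5000 ≈ 0.844600
step 7 [3.5y] swap r/2=1998/62497: DF=(1 − 1998/62497·(0.974400+0.957800+0.925600+0.890200+0.856900+0.844600))/(1+1998/62497) = 4001/5000 ≈ 0.800200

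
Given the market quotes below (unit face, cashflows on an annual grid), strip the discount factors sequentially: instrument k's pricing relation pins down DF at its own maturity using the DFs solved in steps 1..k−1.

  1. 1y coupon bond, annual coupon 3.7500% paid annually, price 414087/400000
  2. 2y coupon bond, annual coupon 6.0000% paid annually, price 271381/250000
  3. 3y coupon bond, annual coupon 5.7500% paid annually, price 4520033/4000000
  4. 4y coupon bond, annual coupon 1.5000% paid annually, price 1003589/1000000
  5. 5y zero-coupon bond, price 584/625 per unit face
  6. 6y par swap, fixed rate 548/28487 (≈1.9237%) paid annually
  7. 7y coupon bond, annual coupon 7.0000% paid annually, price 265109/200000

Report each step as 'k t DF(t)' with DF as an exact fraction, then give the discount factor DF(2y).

1 1 4989/5000
2 2 2419/2500
3 3 9617/10000
4 4 1891/2000
5 5 584/625
6 6 1113/1250
7 7 8661/10000
DF(2y) = 2419/2500 ≈ 0.967600

step 1 [1y] bond c/1=3/80: DF=(414087/400000 − 3/80·(0))/(1+3/80) = 4989/5000 ≈ 0.997800
step 2 [2y] bond c/1=3/50: DF=(271381/250000 − 3/50·(0.997800))/(1+3/50) = 2419/2500 ≈ 0.967600
step 3 [3y] bond c/1=23/400: DF=(4520033/4000000 − 23/400·(0.997800+0.967600))/(1+23/400) = 9617/10000 ≈ 0.961700
step 4 [4y] bond c/1=3/200: DF=(1003589/1000000 − 3/200·(0.997800+0.967600+0.961700))/(1+3/200) = 1891/2000 ≈ 0.945500
step 5 [5y] zero: DF = P = 584/625 ≈ 0.934400
step 6 [6y] swap r/1=548/28487: DF=(1 − 548/28487·(0.997800+0.967600+0.961700+0.945500+0.934400))/(1+548/28487) = 1113/1250 ≈ 0.890400
step 7 [7y] bond c/1=7/100: DF=(265109/200000 − 7/100·(0.997800+0.967600+0.961700+0.945500+0.934400+0.890400))/(1+7/100) = 8661/10000 ≈ 0.866100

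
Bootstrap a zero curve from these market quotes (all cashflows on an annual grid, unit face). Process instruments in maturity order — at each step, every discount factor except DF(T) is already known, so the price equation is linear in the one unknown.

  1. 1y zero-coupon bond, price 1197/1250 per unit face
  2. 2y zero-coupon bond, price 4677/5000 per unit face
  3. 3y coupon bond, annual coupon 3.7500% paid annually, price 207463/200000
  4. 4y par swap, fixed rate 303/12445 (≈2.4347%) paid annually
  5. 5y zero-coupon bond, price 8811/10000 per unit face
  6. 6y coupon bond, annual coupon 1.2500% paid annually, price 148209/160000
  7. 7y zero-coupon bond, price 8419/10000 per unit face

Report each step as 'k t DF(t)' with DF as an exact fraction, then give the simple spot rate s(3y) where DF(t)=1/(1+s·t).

1 1 1197/1250
2 2 4677/5000
3 3 4657/5000
4 4 9091/10000
5 5 8811/10000
6 6 8579/10000
7 7 8419/10000
s(3y) = (1/(4657/5000) − 1)/(3) = 343/13971 ≈ 2.4551%

step 1 [1y] zero: DF = P = 1197/1250 ≈ 0.957600
step 2 [2y] zero: DF = P = 4677/5000 ≈ 0.935400
step 3 [3y] bond c/1=3/80: DF=(207463/200000 − 3/80·(0.957600+0.935400))/(1+3/80) = 4657/5000 ≈ 0.931400
step 4 [4y] swap r/1=303/12445: DF=(1 − 303/12445·(0.957600+0.935400+0.931400))/(1+303/12445) = 9091/10000 ≈ 0.909100
step 5 [5y] zero: DF = P = 8811/10000 ≈ 0.881100
step 6 [6y] bond c/1=1/80: DF=(148209/160000 − 1/80·(0.957600+0.935400+0.931400+0.909100+0.881100))/(1+1/80) = 8579/10000 ≈ 0.857900
step 7 [7y] zero: DF = P = 8419/10000 ≈ 0.841900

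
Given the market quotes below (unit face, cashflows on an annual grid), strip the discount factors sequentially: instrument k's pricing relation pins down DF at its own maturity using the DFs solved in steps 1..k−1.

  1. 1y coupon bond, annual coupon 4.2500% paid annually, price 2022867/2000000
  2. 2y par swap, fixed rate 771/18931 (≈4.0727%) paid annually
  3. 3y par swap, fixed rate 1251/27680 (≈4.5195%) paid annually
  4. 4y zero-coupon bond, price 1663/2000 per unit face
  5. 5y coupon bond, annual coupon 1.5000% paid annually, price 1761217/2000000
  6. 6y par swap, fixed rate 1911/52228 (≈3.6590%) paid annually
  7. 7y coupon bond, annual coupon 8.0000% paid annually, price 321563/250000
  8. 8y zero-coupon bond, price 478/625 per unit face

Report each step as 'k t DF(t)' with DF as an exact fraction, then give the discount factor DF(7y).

1 1 4851/5000
2 2 9229/10000
3 3 8749/10000
4 4 1663/2000
5 5 509/625
6 6 8089/10000
7 7 8041/10000
8 8 478/625
DF(7y) = 8041/10000 ≈ 0.804100

step 1 [1y] bond c/1=17/400: DF=(2022867/2000000 − 17/400·(0))/(1+17/400) = 4851/5000 ≈ 0.970200
step 2 [2y] swap r/1=771/18931: DF=(1 − 771/18931·(0.970200))/(1+771/18931) = 9229/10000 ≈ 0.922900
step 3 [3y] swap r/1=1251/27680: DF=(1 − 1251/27680·(0.970200+0.922900))/(1+1251/27680) = 8749/10000 ≈ 0.874900
step 4 [4y] zero: DF = P = 1663/2000 ≈ 0.831500
step 5 [5y] bond c/1=3/200: DF=(1761217/2000000 − 3/200·(0.970200+0.922900+0.874900+0.831500))/(1+3/200) = 509/625 ≈ 0.814400
step 6 [6y] swap r/1=1911/52228: DF=(1 − 1911/52228·(0.970200+0.922900+0.874900+0.831500+0.814400))/(1+1911/52228) = 8089/10000 ≈ 0.808900
step 7 [7y] bond c/1=2/25: DF=(321563/250000 − 2/25·(0.970200+0.922900+0.874900+0.831500+0.814400+0.808900))/(1+2/25) = 8041/10000 ≈ 0.804100
step 8 [8y] zero: DF = P = 478/625 ≈ 0.764800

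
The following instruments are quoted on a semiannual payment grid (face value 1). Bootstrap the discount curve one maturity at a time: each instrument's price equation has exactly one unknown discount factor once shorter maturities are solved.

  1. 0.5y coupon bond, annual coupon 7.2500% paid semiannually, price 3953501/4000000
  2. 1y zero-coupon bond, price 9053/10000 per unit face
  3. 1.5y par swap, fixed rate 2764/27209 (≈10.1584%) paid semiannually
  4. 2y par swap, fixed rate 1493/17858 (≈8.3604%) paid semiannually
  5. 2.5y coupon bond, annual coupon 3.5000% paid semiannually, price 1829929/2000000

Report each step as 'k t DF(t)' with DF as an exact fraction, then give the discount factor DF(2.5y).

1 1/2 4769/5000
2 1 9053/10000
3 3/2 4309/5000
4 2 8507/10000
5 5/2 4189/5000
DF(2.5y) = 4189/5000 ≈ 0.837800

step 1 [0.5y] bond c/2=29/800: DF=(3953501/4000000 − 29/800·(0))/(1+29/800) = 4769/5000 ≈ 0.953800
step 2 [1y] zero: DF = P = 9053/10000 ≈ 0.905300
step 3 [1.5y] swap r/2=1382/27209: DF=(1 − 1382/27209·(0.953800+0.905300))/(1+1382/27209) = 4309/5000 ≈ 0.861800
step 4 [2y] swap r/2=1493/35716: DF=(1 − 1493/35716·(0.953800+0.905300+0.861800))/(1+1493/35716) = 8507/10000 ≈ 0.850700
step 5 [2.5y] bond c/2=7/400: DF=(1829929/2000000 − 7/400·(0.953800+0.905300+0.861800+0.850700))/(1+7/400) = 4189/5000 ≈ 0.837800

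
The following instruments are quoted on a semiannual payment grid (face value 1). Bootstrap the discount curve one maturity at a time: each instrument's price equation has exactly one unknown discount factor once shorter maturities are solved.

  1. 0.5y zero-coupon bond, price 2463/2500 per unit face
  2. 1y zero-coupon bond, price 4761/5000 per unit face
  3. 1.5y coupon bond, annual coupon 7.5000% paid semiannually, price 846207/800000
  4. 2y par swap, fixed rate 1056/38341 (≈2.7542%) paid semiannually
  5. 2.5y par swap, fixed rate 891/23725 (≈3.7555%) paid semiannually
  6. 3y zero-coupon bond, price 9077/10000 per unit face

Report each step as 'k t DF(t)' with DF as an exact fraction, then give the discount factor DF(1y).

step 1 [0.5y] zero: DF = P = 2463/2500 ≈ 0.985200
step 2 [1y] zero: DF = P = 4761/5000 ≈ 0.952200
step 3 [1.5y] bond c/2=3/80: DF=(846207/800000 − 3/80·(0.985200+0.952200))/(1+3/80) = 1899/2000 ≈ 0.949500
step 4 [2y] swap r/2=528/38341: DF=(1 − 528/38341·(0.985200+0.952200+0.949500))/(1+528/38341) = 592/625 ≈ 0.947200
step 5 [2.5y] swap r/2=891/47450: DF=(1 − 891/47450·(0.985200+0.952200+0.949500+0.947200))/(1+891/47450) = 9109/10000 ≈ 0.910900
step 6 [3y] zero: DF = P = 9077/10000 ≈ 0.907700

1 1/2 2463/2500
2 1 4761/5000
3 3/2 1899/2000
4 2 592/625
5 5/2 9109/10000
6 3 9077/10000
DF(1y) = 4761/5000 ≈ 0.952200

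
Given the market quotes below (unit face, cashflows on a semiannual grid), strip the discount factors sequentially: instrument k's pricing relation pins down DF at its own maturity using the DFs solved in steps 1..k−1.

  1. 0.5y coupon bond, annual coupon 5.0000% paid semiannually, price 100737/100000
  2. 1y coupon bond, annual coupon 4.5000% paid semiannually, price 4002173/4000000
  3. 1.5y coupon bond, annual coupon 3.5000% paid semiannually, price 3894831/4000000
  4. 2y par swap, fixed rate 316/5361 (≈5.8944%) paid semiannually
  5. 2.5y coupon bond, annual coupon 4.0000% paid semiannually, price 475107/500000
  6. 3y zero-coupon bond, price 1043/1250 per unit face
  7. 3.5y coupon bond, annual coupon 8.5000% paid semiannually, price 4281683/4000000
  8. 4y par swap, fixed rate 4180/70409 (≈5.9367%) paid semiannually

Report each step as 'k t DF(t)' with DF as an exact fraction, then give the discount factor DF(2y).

1 1/2 2457/2500
2 1 9569/10000
3 3/2 2309/2500
4 2 4447/5000
5 5/2 429/500
6 3 1043/1250
7 7/2 503/625
8 4 791/1000
DF(2y) = 4447/5000 ≈ 0.889400

step 1 [0.5y] bond c/2=1/40: DF=(100737/100000 − 1/40·(0))/(1+1/40) = 2457/2500 ≈ 0.982800
step 2 [1y] bond c/2=9/400: DF=(4002173/4000000 − 9/400·(0.982800))/(1+9/400) = 9569/10000 ≈ 0.956900
step 3 [1.5y] bond c/2=7/400: DF=(3894831/4000000 − 7/400·(0.982800+0.956900))/(1+7/400) = 2309/2500 ≈ 0.923600
step 4 [2y] swap r/2=158/5361: DF=(1 − 158/5361·(0.982800+0.956900+0.923600))/(1+158/5361) = 4447/5000 ≈ 0.889400
step 5 [2.5y] bond c/2=1/50: DF=(475107/500000 − 1/50·(0.982800+0.956900+0.923600+0.889400))/(1+1/50) = 429/500 ≈ 0.858000
step 6 [3y] zero: DF = P = 1043/1250 ≈ 0.834400
step 7 [3.5y] bond c/2=17/400: DF=(4281683/4000000 − 17/400·(0.982800+0.956900+0.923600+0.889400+0.858000+0.834400))/(1+17/400) = 503/625 ≈ 0.804800
step 8 [4y] swap r/2=2090/70409: DF=(1 − 2090/70409·(0.982800+0.956900+0.923600+0.889400+0.858000+0.834400+0.804800))/(1+2090/70409) = 791/1000 ≈ 0.791000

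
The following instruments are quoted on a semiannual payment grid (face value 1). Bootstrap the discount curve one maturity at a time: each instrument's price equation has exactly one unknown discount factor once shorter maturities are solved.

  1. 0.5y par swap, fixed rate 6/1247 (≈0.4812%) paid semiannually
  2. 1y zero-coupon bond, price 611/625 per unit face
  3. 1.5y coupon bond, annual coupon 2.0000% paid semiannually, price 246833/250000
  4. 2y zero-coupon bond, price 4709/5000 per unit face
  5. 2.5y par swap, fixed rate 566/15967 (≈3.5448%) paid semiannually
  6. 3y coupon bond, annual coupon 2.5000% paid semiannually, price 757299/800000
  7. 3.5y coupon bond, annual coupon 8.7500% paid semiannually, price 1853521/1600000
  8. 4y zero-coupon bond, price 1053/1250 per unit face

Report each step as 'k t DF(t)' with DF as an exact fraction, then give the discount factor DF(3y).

1 1/2 1247/1250
2 1 611/625
3 3/2 479/500
4 2 4709/5000
5 5/2 9151/10000
6 3 4379/5000
7 7/2 2181/2500
8 4 1053/1250
DF(3y) = 4379/5000 ≈ 0.875800

step 1 [0.5y] swap r/2=3/1247: DF=(1 − 3/1247·(0))/(1+3/1247) = 1247/1250 ≈ 0.997600
step 2 [1y] zero: DF = P = 611/625 ≈ 0.977600
step 3 [1.5y] bond c/2=1/100: DF=(246833/250000 − 1/100·(0.997600+0.977600))/(1+1/100) = 479/500 ≈ 0.958000
step 4 [2y] zero: DF = P = 4709/5000 ≈ 0.941800
step 5 [2.5y] swap r/2=283/15967: DF=(1 − 283/15967·(0.997600+0.977600+0.958000+0.941800))/(1+283/15967) = 9151/10000 ≈ 0.915100
step 6 [3y] bond c/2=1/80: DF=(757299/800000 − 1/80·(0.997600+0.977600+0.958000+0.941800+0.915100))/(1+1/80) = 4379/5000 ≈ 0.875800
step 7 [3.5y] bond c/2=7/160: DF=(1853521/1600000 − 7/160·(0.997600+0.977600+0.958000+0.941800+0.915100+0.875800))/(1+7/160) = 2181/2500 ≈ 0.872400
step 8 [4y] zero: DF = P = 1053/1250 ≈ 0.842400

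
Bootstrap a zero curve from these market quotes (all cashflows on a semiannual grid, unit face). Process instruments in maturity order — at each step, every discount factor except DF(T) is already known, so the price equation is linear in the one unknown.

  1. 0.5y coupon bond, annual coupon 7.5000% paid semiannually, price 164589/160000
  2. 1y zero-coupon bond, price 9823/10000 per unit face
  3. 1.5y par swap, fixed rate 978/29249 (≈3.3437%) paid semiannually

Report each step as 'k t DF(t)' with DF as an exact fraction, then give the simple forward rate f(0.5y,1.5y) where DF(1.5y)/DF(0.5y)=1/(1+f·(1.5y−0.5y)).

step 1 [0.5y] bond c/2=3/80: DF=(164589/160000 − 3/80·(0))/(1+3/80) = 1983/2000 ≈ 0.991500
step 2 [1y] zero: DF = P = 9823/10000 ≈ 0.982300
step 3 [1.5y] swap r/2=489/29249: DF=(1 − 489/29249·(0.991500+0.982300))/(1+489/29249) = 9511/10000 ≈ 0.951100

1 1/2 1983/2000
2 1 9823/10000
3 3/2 9511/10000
f(0.5y,1.5y) = ((1983/2000)/(9511/10000) − 1)/(1) = 404/9511 ≈ 4.2477%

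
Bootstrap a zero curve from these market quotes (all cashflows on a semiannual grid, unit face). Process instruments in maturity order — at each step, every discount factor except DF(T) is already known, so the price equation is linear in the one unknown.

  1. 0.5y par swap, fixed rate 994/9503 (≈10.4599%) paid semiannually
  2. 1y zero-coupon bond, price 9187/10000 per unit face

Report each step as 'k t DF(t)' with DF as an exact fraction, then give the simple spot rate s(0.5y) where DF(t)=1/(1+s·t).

1 1/2 9503/10000
2 1 9187/10000
s(0.5y) = (1/(9503/10000) − 1)/(1/2) = 994/9503 ≈ 10.4599%

step 1 [0.5y] swap r/2=497/9503: DF=(1 − 497/9503·(0))/(1+497/9503) = 9503/10000 ≈ 0.950300
step 2 [1y] zero: DF = P = 9187/10000 ≈ 0.918700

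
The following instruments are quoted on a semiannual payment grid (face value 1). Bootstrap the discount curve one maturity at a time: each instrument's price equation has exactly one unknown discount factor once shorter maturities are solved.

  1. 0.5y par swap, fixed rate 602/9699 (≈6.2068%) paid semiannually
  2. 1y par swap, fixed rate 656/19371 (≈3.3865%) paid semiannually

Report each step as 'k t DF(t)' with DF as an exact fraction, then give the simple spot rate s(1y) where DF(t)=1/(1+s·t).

1 1/2 9699/10000
2 1 1209/1250
s(1y) = (1/(1209/1250) − 1)/(1) = 41/1209 ≈ 3.3912%

step 1 [0.5y] swap r/2=301/9699: DF=(1 − 301/9699·(0))/(1+301/9699) = 9699/10000 ≈ 0.969900
step 2 [1y] swap r/2=328/19371: DF=(1 − 328/19371·(0.969900))/(1+328/19371) = 1209/1250 ≈ 0.967200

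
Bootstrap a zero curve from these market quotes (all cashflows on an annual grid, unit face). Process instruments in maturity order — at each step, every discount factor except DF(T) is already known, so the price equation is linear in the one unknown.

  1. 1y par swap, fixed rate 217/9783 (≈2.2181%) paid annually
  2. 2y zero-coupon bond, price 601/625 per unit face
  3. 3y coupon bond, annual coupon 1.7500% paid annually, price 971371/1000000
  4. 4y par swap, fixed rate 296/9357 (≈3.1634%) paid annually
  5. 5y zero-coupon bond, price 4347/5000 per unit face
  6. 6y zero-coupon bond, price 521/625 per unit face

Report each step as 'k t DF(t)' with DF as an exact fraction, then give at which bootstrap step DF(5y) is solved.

1 1 9783/10000
2 2 601/625
3 3 9213/10000
4 4 551/625
5 5 4347/5000
6 6 521/625
DF(5y) is solved at step 5

step 1 [1y] swap r/1=217/9783: DF=(1 − 217/9783·(0))/(1+217/9783) = 9783/10000 ≈ 0.978300
step 2 [2y] zero: DF = P = 601/625 ≈ 0.961600
step 3 [3y] bond c/1=7/400: DF=(971371/1000000 − 7/400·(0.978300+0.961600))/(1+7/400) = 9213/10000 ≈ 0.921300
step 4 [4y] swap r/1=296/9357: DF=(1 − 296/9357·(0.978300+0.961600+0.921300))/(1+296/9357) = 551/625 ≈ 0.881600
step 5 [5y] zero: DF = P = 4347/5000 ≈ 0.869400
step 6 [6y] zero: DF = P = 521/625 ≈ 0.833600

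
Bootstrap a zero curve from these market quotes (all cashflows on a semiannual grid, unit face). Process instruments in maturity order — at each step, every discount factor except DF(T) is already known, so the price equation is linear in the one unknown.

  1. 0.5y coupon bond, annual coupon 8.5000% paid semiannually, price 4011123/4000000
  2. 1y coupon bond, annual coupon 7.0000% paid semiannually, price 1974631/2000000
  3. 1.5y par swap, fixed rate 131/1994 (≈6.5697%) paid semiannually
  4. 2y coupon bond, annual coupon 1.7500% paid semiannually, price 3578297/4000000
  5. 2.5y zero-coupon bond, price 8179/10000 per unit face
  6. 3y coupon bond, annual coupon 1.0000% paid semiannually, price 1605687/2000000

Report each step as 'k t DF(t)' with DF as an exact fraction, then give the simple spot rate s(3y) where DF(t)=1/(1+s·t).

step 1 [0.5y] bond c/2=17/400: DF=(4011123/4000000 − 17/400·(0))/(1+17/400) = 9619/10000 ≈ 0.961900
step 2 [1y] bond c/2=7/200: DF=(1974631/2000000 − 7/200·(0.961900))/(1+7/200) = 4607/5000 ≈ 0.921400
step 3 [1.5y] swap r/2=131/3988: DF=(1 − 131/3988·(0.961900+0.921400))/(1+131/3988) = 9083/10000 ≈ 0.908300
step 4 [2y] bond c/2=7/800: DF=(3578297/4000000 − 7/800·(0.961900+0.921400+0.908300))/(1+7/800) = 4313/5000 ≈ 0.862600
step 5 [2.5y] zero: DF = P = 8179/10000 ≈ 0.817900
step 6 [3y] bond c/2=1/200: DF=(1605687/2000000 − 1/200·(0.961900+0.921400+0.908300+0.862600+0.817900))/(1+1/200) = 3883/5000 ≈ 0.776600

1 1/2 9619/10000
2 1 4607/5000
3 3/2 9083/10000
4 2 4313/5000
5 5/2 8179/10000
6 3 3883/5000
s(3y) = (1/(3883/5000) − 1)/(3) = 1117/11649 ≈ 9.5888%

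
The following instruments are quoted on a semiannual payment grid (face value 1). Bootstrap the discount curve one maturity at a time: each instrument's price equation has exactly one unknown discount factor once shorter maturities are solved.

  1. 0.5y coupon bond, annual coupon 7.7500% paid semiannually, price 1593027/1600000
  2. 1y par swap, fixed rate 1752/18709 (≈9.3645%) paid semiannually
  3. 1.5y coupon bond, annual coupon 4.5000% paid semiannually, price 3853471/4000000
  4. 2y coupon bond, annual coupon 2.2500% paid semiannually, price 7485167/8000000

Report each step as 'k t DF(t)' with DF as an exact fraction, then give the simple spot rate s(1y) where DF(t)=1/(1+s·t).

1 1/2 1917/2000
2 1 2281/2500
3 3/2 901/1000
4 2 559/625
s(1y) = (1/(2281/2500) − 1)/(1) = 219/2281 ≈ 9.6011%

step 1 [0.5y] bond c/2=31/800: DF=(1593027/1600000 − 31/800·(0))/(1+31/800) = 1917/2000 ≈ 0.958500
step 2 [1y] swap r/2=876/18709: DF=(1 − 876/18709·(0.958500))/(1+876/18709) = 2281/2500 ≈ 0.912400
step 3 [1.5y] bond c/2=9/400: DF=(3853471/4000000 − 9/400·(0.958500+0.912400))/(1+9/400) = 901/1000 ≈ 0.901000
step 4 [2y] bond c/2=9/800: DF=(7485167/8000000 − 9/800·(0.958500+0.912400+0.901000))/(1+9/800) = 559/625 ≈ 0.894400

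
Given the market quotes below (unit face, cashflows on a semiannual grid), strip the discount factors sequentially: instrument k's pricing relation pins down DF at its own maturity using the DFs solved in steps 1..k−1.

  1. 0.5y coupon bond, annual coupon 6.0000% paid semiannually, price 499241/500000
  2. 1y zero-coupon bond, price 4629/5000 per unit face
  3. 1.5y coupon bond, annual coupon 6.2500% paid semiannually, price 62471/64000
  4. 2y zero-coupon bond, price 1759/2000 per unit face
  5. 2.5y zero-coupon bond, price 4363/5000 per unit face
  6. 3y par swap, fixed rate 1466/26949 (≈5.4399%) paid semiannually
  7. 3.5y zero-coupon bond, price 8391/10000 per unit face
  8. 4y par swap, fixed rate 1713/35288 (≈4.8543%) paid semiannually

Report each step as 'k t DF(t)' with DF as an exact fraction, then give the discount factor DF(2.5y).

1 1/2 4847/5000
2 1 4629/5000
3 3/2 8891/10000
4 2 1759/2000
5 5/2 4363/5000
6 3 4267/5000
7 7/2 8391/10000
8 4 8287/10000
DF(2.5y) = 4363/5000 ≈ 0.872600

step 1 [0.5y] bond c/2=3/100: DF=(499241/500000 − 3/100·(0))/(1+3/100) = 4847/5000 ≈ 0.969400
step 2 [1y] zero: DF = P = 4629/5000 ≈ 0.925800
step 3 [1.5y] bond c/2=1/32: DF=(62471/64000 − 1/32·(0.969400+0.925800))/(1+1/32) = 8891/10000 ≈ 0.889100
step 4 [2y] zero: DF = P = 1759/2000 ≈ 0.879500
step 5 [2.5y] zero: DF = P = 4363/5000 ≈ 0.872600
step 6 [3y] swap r/2=733/26949: DF=(1 − 733/26949·(0.969400+0.925800+0.889100+0.879500+0.872600))/(1+733/26949) = 4267/5000 ≈ 0.853400
step 7 [3.5y] zero: DF = P = 8391/10000 ≈ 0.839100
step 8 [4y] swap r/2=1713/70576: DF=(1 − 1713/70576·(0.969400+0.925800+0.889100+0.879500+0.872600+0.853400+0.839100))/(1+1713/70576) = 8287/10000 ≈ 0.828700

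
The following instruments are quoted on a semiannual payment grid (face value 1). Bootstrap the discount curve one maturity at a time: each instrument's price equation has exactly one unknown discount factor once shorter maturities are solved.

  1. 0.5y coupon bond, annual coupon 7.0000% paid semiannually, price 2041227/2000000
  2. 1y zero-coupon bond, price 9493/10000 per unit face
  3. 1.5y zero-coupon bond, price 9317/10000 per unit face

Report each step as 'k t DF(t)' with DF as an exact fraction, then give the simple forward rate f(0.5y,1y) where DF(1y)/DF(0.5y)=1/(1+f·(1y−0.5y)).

1 1/2 9861/10000
2 1 9493/10000
3 3/2 9317/10000
f(0.5y,1y) = ((9861/10000)/(9493/10000) − 1)/(1/2) = 736/9493 ≈ 7.7531%

step 1 [0.5y] bond c/2=7/200: DF=(2041227/2000000 − 7/200·(0))/(1+7/200) = 9861/10000 ≈ 0.986100
step 2 [1y] zero: DF = P = 9493/10000 ≈ 0.949300
step 3 [1.5y] zero: DF = P = 9317/10000 ≈ 0.931700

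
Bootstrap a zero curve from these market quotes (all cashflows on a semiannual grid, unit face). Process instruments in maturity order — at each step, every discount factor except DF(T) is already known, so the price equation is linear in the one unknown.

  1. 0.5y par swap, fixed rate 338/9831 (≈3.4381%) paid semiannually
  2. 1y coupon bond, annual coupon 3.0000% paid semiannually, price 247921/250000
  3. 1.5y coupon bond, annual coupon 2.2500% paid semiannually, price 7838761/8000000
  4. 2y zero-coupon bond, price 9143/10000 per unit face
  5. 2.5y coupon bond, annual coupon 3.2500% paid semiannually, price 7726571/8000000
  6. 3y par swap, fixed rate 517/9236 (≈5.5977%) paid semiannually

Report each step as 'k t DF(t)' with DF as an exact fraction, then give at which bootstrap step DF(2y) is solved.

1 1/2 9831/10000
2 1 77/80
3 3/2 9473/10000
4 2 9143/10000
5 5/2 1779/2000
6 3 8449/10000
DF(2y) is solved at step 4

step 1 [0.5y] swap r/2=169/9831: DF=(1 − 169/9831·(0))/(1+169/9831) = 9831/10000 ≈ 0.983100
step 2 [1y] bond c/2=3/200: DF=(247921/250000 − 3/200·(0.983100))/(1+3/200) = 77/80 ≈ 0.962500
step 3 [1.5y] bond c/2=9/800: DF=(7838761/8000000 − 9/800·(0.983100+0.962500))/(1+9/800) = 9473/10000 ≈ 0.947300
step 4 [2y] zero: DF = P = 9143/10000 ≈ 0.914300
step 5 [2.5y] bond c/2=13/800: DF=(7726571/8000000 − 13/800·(0.983100+0.962500+0.947300+0.914300))/(1+13/800) = 1779/2000 ≈ 0.889500
step 6 [3y] swap r/2=517/18472: DF=(1 − 517/18472·(0.983100+0.962500+0.947300+0.914300+0.889500))/(1+517/18472) = 8449/10000 ≈ 0.844900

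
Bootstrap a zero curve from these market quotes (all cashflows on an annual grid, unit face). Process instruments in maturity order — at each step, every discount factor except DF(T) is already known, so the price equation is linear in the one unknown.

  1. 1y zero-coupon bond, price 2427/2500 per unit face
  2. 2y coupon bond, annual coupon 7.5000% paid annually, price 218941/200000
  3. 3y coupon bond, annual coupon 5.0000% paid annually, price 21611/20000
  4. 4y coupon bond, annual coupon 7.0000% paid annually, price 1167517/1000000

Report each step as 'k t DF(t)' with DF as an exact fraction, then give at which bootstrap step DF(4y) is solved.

1 1 2427/2500
2 2 4753/5000
3 3 586/625
4 4 9041/10000
DF(4y) is solved at step 4

step 1 [1y] zero: DF = P = 2427/2500 ≈ 0.970800
step 2 [2y] bond c/1=3/40: DF=(218941/200000 − 3/40·(0.970800))/(1+3/40) = 4753/5000 ≈ 0.950600
step 3 [3y] bond c/1=1/20: DF=(21611/20000 − 1/20·(0.970800+0.950600))/(1+1/20) = 586/625 ≈ 0.937600
step 4 [4y] bond c/1=7/100: DF=(1167517/1000000 − 7/100·(0.970800+0.950600+0.937600))/(1+7/100) = 9041/10000 ≈ 0.904100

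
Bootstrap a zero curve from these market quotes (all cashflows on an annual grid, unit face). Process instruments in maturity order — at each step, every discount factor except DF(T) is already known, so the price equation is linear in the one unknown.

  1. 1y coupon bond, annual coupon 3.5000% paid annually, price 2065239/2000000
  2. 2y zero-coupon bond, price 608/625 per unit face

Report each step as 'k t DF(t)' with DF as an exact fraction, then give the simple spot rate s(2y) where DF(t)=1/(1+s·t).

step 1 [1y] bond c/1=7/200: DF=(2065239/2000000 − 7/200·(0))/(1+7/200) = 9977/10000 ≈ 0.997700
step 2 [2y] zero: DF = P = 608/625 ≈ 0.972800

1 1 9977/10000
2 2 608/625
s(2y) = (1/(608/625) − 1)/(2) = 17/1216 ≈ 1.3980%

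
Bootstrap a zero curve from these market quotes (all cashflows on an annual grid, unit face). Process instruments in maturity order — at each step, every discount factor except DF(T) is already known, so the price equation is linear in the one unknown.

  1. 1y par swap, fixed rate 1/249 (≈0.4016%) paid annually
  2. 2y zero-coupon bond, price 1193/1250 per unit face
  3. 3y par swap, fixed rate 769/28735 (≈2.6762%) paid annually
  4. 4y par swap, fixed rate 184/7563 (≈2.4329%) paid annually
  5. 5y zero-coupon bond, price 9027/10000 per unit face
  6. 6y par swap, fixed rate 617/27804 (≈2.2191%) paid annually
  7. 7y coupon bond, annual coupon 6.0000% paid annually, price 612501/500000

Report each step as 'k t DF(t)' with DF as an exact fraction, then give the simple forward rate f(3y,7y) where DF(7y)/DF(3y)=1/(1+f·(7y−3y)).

step 1 [1y] swap r/1=1/249: DF=(1 − 1/249·(0))/(1+1/249) = 249/250 ≈ 0.996000
step 2 [2y] zero: DF = P = 1193/1250 ≈ 0.954400
step 3 [3y] swap r/1=769/28735: DF=(1 − 769/28735·(0.996000+0.954400))/(1+769/28735) = 9231/10000 ≈ 0.923100
step 4 [4y] swap r/1=184/7563: DF=(1 − 184/7563·(0.996000+0.954400+0.923100))/(1+184/7563) = 227/250 ≈ 0.908000
step 5 [5y] zero: DF = P = 9027/10000 ≈ 0.902700
step 6 [6y] swap r/1=617/27804: DF=(1 − 617/27804·(0.996000+0.954400+0.923100+0.908000+0.902700))/(1+617/27804) = 4383/5000 ≈ 0.876600
step 7 [7y] bond c/1=3/50: DF=(612501/500000 − 3/50·(0.996000+0.954400+0.923100+0.908000+0.902700+0.876600))/(1+3/50) = 8409/10000 ≈ 0.840900

1 1 249/250
2 2 1193/1250
3 3 9231/10000
4 4 227/250
5 5 9027/10000
6 6 4383/5000
7 7 8409/10000
f(3y,7y) = ((9231/10000)/(8409/10000) − 1)/(4) = 137/5606 ≈ 2.4438%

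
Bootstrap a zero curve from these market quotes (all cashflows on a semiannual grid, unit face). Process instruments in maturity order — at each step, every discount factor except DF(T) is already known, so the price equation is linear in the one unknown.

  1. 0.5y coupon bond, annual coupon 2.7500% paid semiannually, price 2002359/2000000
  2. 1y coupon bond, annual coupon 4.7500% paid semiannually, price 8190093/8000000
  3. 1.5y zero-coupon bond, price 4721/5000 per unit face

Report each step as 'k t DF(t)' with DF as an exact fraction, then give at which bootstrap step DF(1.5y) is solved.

step 1 [0.5y] bond c/2=11/800: DF=(2002359/2000000 − 11/800·(0))/(1+11/800) = 2469/2500 ≈ 0.987600
step 2 [1y] bond c/2=19/800: DF=(8190093/8000000 − 19/800·(0.987600))/(1+19/800) = 9771/10000 ≈ 0.977100
step 3 [1.5y] zero: DF = P = 4721/5000 ≈ 0.944200

1 1/2 2469/2500
2 1 9771/10000
3 3/2 4721/5000
DF(1.5y) is solved at step 3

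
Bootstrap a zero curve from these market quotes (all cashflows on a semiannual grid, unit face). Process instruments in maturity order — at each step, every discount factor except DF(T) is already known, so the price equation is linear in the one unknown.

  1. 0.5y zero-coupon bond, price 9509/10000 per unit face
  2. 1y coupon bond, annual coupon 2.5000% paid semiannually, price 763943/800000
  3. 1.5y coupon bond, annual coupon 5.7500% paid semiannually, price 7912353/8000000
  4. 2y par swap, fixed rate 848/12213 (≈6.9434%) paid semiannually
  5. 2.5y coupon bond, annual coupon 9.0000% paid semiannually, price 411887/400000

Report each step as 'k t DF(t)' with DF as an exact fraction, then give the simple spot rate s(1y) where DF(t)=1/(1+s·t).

1 1/2 9509/10000
2 1 4657/5000
3 3/2 568/625
4 2 1091/1250
5 5/2 2069/2500
s(1y) = (1/(4657/5000) − 1)/(1) = 343/4657 ≈ 7.3653%

step 1 [0.5y] zero: DF = P = 9509/10000 ≈ 0.950900
step 2 [1y] bond c/2=1/80: DF=(763943/800000 − 1/80·(0.950900))/(1+1/80) = 4657/5000 ≈ 0.931400
step 3 [1.5y] bond c/2=23/800: DF=(7912353/8000000 − 23/800·(0.950900+0.931400))/(1+23/800) = 568/625 ≈ 0.908800
step 4 [2y] swap r/2=424/12213: DF=(1 − 424/12213·(0.950900+0.931400+0.908800))/(1+424/12213) = 1091/1250 ≈ 0.872800
step 5 [2.5y] bond c/2=9/200: DF=(411887/400000 − 9/200·(0.950900+0.931400+0.908800+0.872800))/(1+9/200) = 2069/2500 ≈ 0.827600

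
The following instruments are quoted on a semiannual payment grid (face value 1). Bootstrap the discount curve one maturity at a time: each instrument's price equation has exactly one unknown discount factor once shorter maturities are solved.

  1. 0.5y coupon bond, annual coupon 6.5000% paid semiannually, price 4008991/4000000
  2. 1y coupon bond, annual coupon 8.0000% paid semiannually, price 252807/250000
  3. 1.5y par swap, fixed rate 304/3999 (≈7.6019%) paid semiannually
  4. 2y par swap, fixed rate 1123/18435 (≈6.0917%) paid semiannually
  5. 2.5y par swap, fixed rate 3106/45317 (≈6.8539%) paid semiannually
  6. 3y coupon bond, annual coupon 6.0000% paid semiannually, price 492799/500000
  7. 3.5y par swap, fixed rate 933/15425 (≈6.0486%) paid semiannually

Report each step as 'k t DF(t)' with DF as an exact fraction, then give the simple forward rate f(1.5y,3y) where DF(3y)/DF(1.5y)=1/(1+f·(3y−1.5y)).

1 1/2 9707/10000
2 1 187/200
3 3/2 1117/1250
4 2 8877/10000
5 5/2 8447/10000
6 3 8249/10000
7 7/2 4067/5000
f(1.5y,3y) = ((1117/1250)/(8249/10000) − 1)/(3/2) = 458/8249 ≈ 5.5522%

step 1 [0.5y] bond c/2=13/400: DF=(4008991/4000000 − 13/400·(0))/(1+13/400) = 9707/10000 ≈ 0.970700
step 2 [1y] bond c/2=1/25: DF=(252807/250000 − 1/25·(0.970700))/(1+1/25) = 187/200 ≈ 0.935000
step 3 [1.5y] swap r/2=152/3999: DF=(1 − 152/3999·(0.970700+0.935000))/(1+152/3999) = 1117/1250 ≈ 0.893600
step 4 [2y] swap r/2=1123/36870: DF=(1 − 1123/36870·(0.970700+0.935000+0.893600))/(1+1123/36870) = 8877/10000 ≈ 0.887700
step 5 [2.5y] swap r/2=1553/45317: DF=(1 − 1553/45317·(0.970700+0.935000+0.893600+0.887700))/(1+1553/45317) = 8447/10000 ≈ 0.844700
step 6 [3y] bond c/2=3/100: DF=(492799/500000 − 3/100·(0.970700+0.935000+0.893600+0.887700+0.844700))/(1+3/100) = 8249/10000 ≈ 0.824900
step 7 [3.5y] swap r/2=933/30850: DF=(1 − 933/30850·(0.970700+0.935000+0.893600+0.887700+0.844700+0.824900))/(1+933/30850) = 4067/5000 ≈ 0.813400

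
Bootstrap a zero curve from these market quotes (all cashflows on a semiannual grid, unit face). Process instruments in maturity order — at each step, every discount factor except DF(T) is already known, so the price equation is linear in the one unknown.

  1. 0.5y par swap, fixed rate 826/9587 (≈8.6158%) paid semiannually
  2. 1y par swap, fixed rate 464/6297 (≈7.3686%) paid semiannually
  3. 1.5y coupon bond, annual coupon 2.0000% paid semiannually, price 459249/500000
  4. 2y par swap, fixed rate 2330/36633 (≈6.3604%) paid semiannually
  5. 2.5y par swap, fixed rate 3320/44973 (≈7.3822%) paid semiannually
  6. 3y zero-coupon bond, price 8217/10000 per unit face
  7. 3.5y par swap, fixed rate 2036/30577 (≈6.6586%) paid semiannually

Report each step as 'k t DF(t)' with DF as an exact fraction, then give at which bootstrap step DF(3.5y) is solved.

step 1 [0.5y] swap r/2=413/9587: DF=(1 − 413/9587·(0))/(1+413/9587) = 9587/10000 ≈ 0.958700
step 2 [1y] swap r/2=232/6297: DF=(1 − 232/6297·(0.958700))/(1+232/6297) = 1163/1250 ≈ 0.930400
step 3 [1.5y] bond c/2=1/100: DF=(459249/500000 − 1/100·(0.958700+0.930400))/(1+1/100) = 8907/10000 ≈ 0.890700
step 4 [2y] swap r/2=1165/36633: DF=(1 − 1165/36633·(0.958700+0.930400+0.890700))/(1+1165/36633) = 1767/2000 ≈ 0.883500
step 5 [2.5y] swap r/2=1660/44973: DF=(1 − 1660/44973·(0.958700+0.930400+0.890700+0.883500))/(1+1660/44973) = 417/500 ≈ 0.834000
step 6 [3y] zero: DF = P = 8217/10000 ≈ 0.821700
step 7 [3.5y] swap r/2=1018/30577: DF=(1 − 1018/30577·(0.958700+0.930400+0.890700+0.883500+0.834000+0.821700))/(1+1018/30577) = 1991/2500 ≈ 0.796400

1 1/2 9587/10000
2 1 1163/1250
3 3/2 8907/10000
4 2 1767/2000
5 5/2 417/500
6 3 8217/10000
7 7/2 1991/2500
DF(3.5y) is solved at step 7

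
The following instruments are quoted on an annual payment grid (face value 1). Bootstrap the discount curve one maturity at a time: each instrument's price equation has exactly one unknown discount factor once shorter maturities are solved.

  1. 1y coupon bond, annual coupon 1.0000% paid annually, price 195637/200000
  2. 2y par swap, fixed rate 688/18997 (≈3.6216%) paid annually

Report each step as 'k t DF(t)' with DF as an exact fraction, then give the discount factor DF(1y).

1 1 1937/2000
2 2 582/625
DF(1y) = 1937/2000 ≈ 0.968500

step 1 [1y] bond c/1=1/100: DF=(195637/200000 − 1/100·(0))/(1+1/100) = 1937/2000 ≈ 0.968500
step 2 [2y] swap r/1=688/18997: DF=(1 − 688/18997·(0.968500))/(1+688/18997) = 582/625 ≈ 0.931200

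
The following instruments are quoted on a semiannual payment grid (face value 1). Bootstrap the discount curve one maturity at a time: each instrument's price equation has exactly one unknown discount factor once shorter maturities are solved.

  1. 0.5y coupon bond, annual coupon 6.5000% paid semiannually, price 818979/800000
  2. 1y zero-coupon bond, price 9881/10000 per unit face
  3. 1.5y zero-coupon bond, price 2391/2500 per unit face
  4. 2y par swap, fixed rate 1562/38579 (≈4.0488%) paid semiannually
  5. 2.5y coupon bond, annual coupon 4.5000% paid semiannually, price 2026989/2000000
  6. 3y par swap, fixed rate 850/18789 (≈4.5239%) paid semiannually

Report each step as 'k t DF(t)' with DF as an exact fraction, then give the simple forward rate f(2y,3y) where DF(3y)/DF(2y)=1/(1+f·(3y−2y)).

step 1 [0.5y] bond c/2=13/400: DF=(818979/800000 − 13/400·(0))/(1+13/400) = 1983/2000 ≈ 0.991500
step 2 [1y] zero: DF = P = 9881/10000 ≈ 0.988100
step 3 [1.5y] zero: DF = P = 2391/2500 ≈ 0.956400
step 4 [2y] swap r/2=781/38579: DF=(1 − 781/38579·(0.991500+0.988100+0.956400))/(1+781/38579) = 9219/10000 ≈ 0.921900
step 5 [2.5y] bond c/2=9/400: DF=(2026989/2000000 − 9/400·(0.991500+0.988100+0.956400+0.921900))/(1+9/400) = 9063/10000 ≈ 0.906300
step 6 [3y] swap r/2=425/18789: DF=(1 − 425/18789·(0.991500+0.988100+0.956400+0.921900+0.906300))/(1+425/18789) = 349/400 ≈ 0.872500

1 1/2 1983/2000
2 1 9881/10000
3 3/2 2391/2500
4 2 9219/10000
5 5/2 9063/10000
6 3 349/400
f(2y,3y) = ((9219/10000)/(349/400) − 1)/(1) = 494/8725 ≈ 5.6619%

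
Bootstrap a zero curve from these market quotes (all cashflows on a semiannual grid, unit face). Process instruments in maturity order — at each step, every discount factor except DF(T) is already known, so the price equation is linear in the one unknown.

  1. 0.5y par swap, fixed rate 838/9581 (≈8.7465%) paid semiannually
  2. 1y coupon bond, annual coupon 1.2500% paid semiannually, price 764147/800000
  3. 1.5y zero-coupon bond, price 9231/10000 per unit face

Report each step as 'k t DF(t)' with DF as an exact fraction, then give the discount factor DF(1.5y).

step 1 [0.5y] swap r/2=419/9581: DF=(1 − 419/9581·(0))/(1+419/9581) = 9581/10000 ≈ 0.958100
step 2 [1y] bond c/2=1/160: DF=(764147/800000 − 1/160·(0.958100))/(1+1/160) = 9433/10000 ≈ 0.943300
step 3 [1.5y] zero: DF = P = 9231/10000 ≈ 0.923100

1 1/2 9581/10000
2 1 9433/10000
3 3/2 9231/10000
DF(1.5y) = 9231/10000 ≈ 0.923100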